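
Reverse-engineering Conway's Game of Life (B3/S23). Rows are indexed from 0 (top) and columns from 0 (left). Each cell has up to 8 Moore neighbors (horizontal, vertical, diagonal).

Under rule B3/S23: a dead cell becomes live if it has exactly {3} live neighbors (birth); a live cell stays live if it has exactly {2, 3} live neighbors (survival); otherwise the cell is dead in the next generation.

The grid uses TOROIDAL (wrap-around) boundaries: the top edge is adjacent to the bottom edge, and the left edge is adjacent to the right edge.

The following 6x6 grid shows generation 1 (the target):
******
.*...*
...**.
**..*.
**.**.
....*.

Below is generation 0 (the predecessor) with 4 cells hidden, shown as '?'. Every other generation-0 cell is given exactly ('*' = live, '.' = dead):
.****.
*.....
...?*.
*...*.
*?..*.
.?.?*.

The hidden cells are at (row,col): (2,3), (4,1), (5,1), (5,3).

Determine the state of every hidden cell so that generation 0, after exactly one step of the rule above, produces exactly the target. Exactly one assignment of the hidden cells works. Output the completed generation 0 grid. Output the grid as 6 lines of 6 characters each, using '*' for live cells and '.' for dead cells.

Answer: .****.
*.....
...**.
*...*.
**..*.
.*..*.

Derivation:
Hidden generation-0 cells (in order): (2,3), (4,1), (5,1), (5,3).
A hidden cell only influences target cells in its own 3x3 neighborhood. Try each of the 2^4 = 16 assignments, step the completed generation 0 forward once under B3/S23, and compare with the target:
  (2,3)=. (4,1)=. (5,1)=. (5,3)=. -> step gives (0,0)='.' but target has '*' -> reject
  (2,3)=. (4,1)=. (5,1)=. (5,3)=* -> step gives (0,0)='.' but target has '*' -> reject
  (2,3)=. (4,1)=. (5,1)=* (5,3)=. -> step gives (1,2)='*' but target has '.' -> reject
  (2,3)=. (4,1)=. (5,1)=* (5,3)=* -> step gives (0,2)='.' but target has '*' -> reject
  (2,3)=. (4,1)=* (5,1)=. (5,3)=. -> step gives (0,0)='.' but target has '*' -> reject
  (2,3)=. (4,1)=* (5,1)=. (5,3)=* -> step gives (0,0)='.' but target has '*' -> reject
  (2,3)=. (4,1)=* (5,1)=* (5,3)=. -> step gives (1,2)='*' but target has '.' -> reject
  (2,3)=. (4,1)=* (5,1)=* (5,3)=* -> step gives (0,2)='.' but target has '*' -> reject
  (2,3)=* (4,1)=. (5,1)=. (5,3)=. -> step gives (0,0)='.' but target has '*' -> reject
  (2,3)=* (4,1)=. (5,1)=. (5,3)=* -> step gives (0,0)='.' but target has '*' -> reject
  (2,3)=* (4,1)=. (5,1)=* (5,3)=. -> step gives (3,0)='.' but target has '*' -> reject
  (2,3)=* (4,1)=. (5,1)=* (5,3)=* -> step gives (0,2)='.' but target has '*' -> reject
  (2,3)=* (4,1)=* (5,1)=. (5,3)=. -> step gives (0,0)='.' but target has '*' -> reject
  (2,3)=* (4,1)=* (5,1)=. (5,3)=* -> step gives (0,0)='.' but target has '*' -> reject
  (2,3)=* (4,1)=* (5,1)=* (5,3)=. -> step reproduces the target at every cell -> ACCEPT
  (2,3)=* (4,1)=* (5,1)=* (5,3)=* -> step gives (0,2)='.' but target has '*' -> reject
Unique solution: (2,3)=live, (4,1)=live, (5,1)=live, (5,3)=dead.
Check: live-neighbor counts of every cell in the completed generation 0:
333323
134543
221224
232435
332325
445534
Applying B3/S23 to generation 0 with these counts gives:
******
.*...*
...**.
**..*.
**.**.
....*.
which matches the target exactly.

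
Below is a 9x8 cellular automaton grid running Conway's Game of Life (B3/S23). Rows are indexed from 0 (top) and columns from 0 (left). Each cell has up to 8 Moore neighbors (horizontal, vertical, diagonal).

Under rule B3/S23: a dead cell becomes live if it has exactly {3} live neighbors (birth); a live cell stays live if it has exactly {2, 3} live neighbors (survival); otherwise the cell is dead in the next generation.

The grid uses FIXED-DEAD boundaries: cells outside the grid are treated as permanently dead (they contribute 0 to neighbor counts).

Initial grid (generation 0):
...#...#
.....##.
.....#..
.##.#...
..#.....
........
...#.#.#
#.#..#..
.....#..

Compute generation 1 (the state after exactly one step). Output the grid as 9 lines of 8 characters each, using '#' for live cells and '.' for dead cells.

Simulating step by step:
Generation 0 (given above): 16 live cells
Generation 1: 16 live cells
(generation 1 grid is the final answer)

Answer: ......#.
....###.
....###.
.###....
.###....
........
....#.#.
.....#..
........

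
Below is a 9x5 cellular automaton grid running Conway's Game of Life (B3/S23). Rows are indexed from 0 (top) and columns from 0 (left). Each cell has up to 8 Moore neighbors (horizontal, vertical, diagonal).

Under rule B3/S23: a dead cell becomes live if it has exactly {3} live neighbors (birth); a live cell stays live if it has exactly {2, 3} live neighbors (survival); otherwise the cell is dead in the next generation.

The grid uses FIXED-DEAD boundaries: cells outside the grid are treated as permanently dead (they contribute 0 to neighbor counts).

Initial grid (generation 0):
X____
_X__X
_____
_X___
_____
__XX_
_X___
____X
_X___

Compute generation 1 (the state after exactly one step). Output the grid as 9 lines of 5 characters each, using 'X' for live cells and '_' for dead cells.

Simulating step by step:
Generation 0 (given above): 9 live cells
Generation 1: 4 live cells
(generation 1 grid is the final answer)

Answer: _____
_____
_____
_____
__X__
__X__
__XX_
_____
_____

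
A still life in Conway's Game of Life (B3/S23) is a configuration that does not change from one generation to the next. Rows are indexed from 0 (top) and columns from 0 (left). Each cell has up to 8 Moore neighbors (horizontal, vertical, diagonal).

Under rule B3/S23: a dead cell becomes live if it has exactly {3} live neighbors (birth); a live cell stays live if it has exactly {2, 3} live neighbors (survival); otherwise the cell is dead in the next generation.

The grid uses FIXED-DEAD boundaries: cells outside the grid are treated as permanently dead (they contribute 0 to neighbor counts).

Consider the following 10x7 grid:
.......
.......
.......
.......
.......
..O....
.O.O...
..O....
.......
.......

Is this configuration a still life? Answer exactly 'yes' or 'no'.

Answer: yes

Derivation:
Compute generation 1 and compare to generation 0 (given above):
Generation 1:
.......
.......
.......
.......
.......
..O....
.O.O...
..O....
.......
.......
The grids are IDENTICAL -> still life.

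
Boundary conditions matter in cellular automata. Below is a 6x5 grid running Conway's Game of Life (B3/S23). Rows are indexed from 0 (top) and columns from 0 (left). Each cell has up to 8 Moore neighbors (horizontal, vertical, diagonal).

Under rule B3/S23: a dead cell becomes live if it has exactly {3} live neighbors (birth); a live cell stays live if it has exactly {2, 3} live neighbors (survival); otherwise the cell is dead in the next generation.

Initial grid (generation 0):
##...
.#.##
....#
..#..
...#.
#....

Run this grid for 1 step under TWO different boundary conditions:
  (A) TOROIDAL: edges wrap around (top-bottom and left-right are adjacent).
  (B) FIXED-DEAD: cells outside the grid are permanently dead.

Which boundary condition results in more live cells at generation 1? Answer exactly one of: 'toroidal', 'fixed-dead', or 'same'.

Under TOROIDAL boundary, generation 1:
.##..
.####
#.#.#
...#.
.....
##..#
Population = 13

Under FIXED-DEAD boundary, generation 1:
###..
#####
..#.#
...#.
.....
.....
Population = 11

Comparison: toroidal=13, fixed-dead=11 -> toroidal

Answer: toroidal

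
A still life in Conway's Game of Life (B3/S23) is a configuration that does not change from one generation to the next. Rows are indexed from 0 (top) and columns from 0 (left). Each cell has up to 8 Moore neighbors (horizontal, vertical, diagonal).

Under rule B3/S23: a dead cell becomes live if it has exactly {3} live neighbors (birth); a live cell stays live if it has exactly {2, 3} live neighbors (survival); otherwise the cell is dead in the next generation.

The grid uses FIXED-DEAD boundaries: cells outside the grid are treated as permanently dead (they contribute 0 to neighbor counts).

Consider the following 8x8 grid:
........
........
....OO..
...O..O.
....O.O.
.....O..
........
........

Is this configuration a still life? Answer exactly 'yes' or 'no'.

Answer: yes

Derivation:
Compute generation 1 and compare to generation 0 (given above):
Generation 1:
........
........
....OO..
...O..O.
....O.O.
.....O..
........
........
The grids are IDENTICAL -> still life.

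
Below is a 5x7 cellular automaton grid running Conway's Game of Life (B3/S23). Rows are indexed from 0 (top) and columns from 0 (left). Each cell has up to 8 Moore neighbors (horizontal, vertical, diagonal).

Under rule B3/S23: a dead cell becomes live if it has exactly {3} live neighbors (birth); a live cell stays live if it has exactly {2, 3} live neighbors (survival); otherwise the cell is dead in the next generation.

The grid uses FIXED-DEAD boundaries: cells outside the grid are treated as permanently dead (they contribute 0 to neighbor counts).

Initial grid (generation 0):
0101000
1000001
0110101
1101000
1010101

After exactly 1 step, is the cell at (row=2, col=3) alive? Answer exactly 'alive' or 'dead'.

Simulating step by step:
Generation 0 (given above): 15 live cells
Generation 1: 11 live cells
0000000
1001010
0011010
1000100
1011000

Cell (2,3) at generation 1: 1 -> alive

Answer: alive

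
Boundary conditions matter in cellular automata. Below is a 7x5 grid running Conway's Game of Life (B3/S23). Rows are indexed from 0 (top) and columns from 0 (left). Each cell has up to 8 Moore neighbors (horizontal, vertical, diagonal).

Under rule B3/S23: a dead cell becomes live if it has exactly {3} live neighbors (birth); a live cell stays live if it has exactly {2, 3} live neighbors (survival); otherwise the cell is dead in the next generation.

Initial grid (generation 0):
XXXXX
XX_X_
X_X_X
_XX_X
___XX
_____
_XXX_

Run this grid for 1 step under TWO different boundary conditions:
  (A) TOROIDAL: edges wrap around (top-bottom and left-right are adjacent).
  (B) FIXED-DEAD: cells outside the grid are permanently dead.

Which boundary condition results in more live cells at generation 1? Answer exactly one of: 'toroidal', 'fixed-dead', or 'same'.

Answer: fixed-dead

Derivation:
Under TOROIDAL boundary, generation 1:
_____
_____
_____
_XX__
X_XXX
____X
_____
Population = 7

Under FIXED-DEAD boundary, generation 1:
X__XX
_____
X___X
_XX_X
__XXX
____X
__X__
Population = 13

Comparison: toroidal=7, fixed-dead=13 -> fixed-dead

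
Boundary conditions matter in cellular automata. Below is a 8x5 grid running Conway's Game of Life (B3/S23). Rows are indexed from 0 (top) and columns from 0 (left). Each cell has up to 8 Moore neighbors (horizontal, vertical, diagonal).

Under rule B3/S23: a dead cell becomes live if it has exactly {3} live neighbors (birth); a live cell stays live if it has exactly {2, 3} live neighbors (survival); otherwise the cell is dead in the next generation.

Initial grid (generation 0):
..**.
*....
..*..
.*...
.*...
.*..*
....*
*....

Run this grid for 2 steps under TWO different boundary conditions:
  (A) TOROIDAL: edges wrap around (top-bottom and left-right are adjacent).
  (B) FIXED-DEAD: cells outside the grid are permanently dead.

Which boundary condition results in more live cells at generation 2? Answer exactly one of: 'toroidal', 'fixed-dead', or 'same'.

Under TOROIDAL boundary, generation 2:
.*..*
.*.*.
*..*.
*....
.**..
.....
...**
...**
Population = 13

Under FIXED-DEAD boundary, generation 2:
..*..
.**..
*..*.
.....
*.*..
.*...
.....
.....
Population = 8

Comparison: toroidal=13, fixed-dead=8 -> toroidal

Answer: toroidal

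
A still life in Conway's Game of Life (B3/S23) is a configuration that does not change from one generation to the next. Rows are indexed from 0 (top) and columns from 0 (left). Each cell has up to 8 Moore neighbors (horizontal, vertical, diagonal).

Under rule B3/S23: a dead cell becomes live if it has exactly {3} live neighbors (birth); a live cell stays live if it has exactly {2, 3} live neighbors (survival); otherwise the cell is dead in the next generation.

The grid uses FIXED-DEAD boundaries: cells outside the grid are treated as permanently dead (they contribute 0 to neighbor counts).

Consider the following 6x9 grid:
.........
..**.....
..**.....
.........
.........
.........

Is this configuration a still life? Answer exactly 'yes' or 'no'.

Compute generation 1 and compare to generation 0 (given above):
Generation 1:
.........
..**.....
..**.....
.........
.........
.........
The grids are IDENTICAL -> still life.

Answer: yes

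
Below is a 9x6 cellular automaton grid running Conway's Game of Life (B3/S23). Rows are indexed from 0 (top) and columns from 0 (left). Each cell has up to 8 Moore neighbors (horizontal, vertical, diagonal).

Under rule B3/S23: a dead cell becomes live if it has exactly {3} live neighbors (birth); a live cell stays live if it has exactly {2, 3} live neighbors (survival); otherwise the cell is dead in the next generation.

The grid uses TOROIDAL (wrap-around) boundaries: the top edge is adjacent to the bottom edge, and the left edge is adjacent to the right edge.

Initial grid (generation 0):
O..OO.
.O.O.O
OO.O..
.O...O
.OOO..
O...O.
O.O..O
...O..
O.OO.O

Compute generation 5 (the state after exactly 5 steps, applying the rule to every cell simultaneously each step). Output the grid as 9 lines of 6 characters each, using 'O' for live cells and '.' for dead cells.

Simulating step by step:
Generation 0 (given above): 24 live cells
Generation 1: 24 live cells
......
.O.O.O
.O...O
...OO.
.OOOOO
O...O.
OO.OOO
...O..
OOO..O
Generation 2: 18 live cells
....OO
..O.O.
...O.O
.O....
OOO...
......
OOOO..
...O..
OOO...
Generation 3: 22 live cells
O.O.OO
......
..OOO.
.O....
OOO...
...O..
.OOO..
...O..
OOOOOO
Generation 4: 14 live cells
..O...
.OO...
..OO..
O.....
OOO...
O..O..
...OO.
.....O
......
Generation 5: 18 live cells
(generation 5 grid is the final answer)

Answer: .OO...
.O....
..OO..
O..O..
O.O..O
O..OOO
...OOO
....O.
......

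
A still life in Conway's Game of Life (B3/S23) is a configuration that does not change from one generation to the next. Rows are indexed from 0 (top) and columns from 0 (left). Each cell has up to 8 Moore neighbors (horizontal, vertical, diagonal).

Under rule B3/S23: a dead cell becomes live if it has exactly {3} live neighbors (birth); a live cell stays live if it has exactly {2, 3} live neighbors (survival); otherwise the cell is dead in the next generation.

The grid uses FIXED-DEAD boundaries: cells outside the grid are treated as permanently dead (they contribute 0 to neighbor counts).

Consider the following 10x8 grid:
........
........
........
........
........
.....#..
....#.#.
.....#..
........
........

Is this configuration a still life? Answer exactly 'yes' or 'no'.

Answer: yes

Derivation:
Compute generation 1 and compare to generation 0 (given above):
Generation 1:
........
........
........
........
........
.....#..
....#.#.
.....#..
........
........
The grids are IDENTICAL -> still life.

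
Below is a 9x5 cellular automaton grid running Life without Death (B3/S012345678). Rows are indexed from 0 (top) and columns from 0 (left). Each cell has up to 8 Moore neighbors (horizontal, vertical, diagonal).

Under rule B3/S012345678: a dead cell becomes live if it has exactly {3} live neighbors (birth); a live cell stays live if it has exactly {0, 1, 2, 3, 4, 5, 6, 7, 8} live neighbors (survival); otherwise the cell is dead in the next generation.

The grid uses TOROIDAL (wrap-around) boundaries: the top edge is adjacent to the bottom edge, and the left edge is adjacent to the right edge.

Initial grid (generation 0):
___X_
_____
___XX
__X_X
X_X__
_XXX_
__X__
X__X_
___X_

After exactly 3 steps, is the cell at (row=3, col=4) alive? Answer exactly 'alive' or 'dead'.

Answer: alive

Derivation:
Simulating step by step:
Generation 0 (given above): 14 live cells
Generation 1: 23 live cells
___X_
___XX
___XX
XXX_X
X_X_X
_XXX_
__X_X
X_XXX
__XX_
Generation 2: 26 live cells
___X_
__XXX
_X_XX
XXX_X
X_X_X
_XXX_
__X_X
X_XXX
_XXX_
Generation 3: 29 live cells
_X_X_
X_XXX
_X_XX
XXX_X
X_X_X
_XXX_
__X_X
X_XXX
XXXX_

Cell (3,4) at generation 3: 1 -> alive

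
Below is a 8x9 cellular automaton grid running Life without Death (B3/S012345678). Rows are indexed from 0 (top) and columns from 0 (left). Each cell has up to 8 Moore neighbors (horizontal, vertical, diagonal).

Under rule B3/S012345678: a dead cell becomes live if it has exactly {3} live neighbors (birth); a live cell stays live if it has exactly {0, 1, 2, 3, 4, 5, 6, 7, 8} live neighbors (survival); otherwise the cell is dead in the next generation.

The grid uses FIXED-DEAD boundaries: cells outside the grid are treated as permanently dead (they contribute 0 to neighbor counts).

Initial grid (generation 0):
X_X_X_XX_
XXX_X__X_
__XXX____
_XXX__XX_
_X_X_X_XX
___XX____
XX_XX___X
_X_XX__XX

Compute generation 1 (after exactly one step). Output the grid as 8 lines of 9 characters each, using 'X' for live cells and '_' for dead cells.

Answer: X_X_XXXX_
XXX_X_XX_
X_XXXXXX_
_XXX_XXXX
_X_X_X_XX
XX_XXX_XX
XX_XXX_XX
XX_XX__XX

Derivation:
Simulating step by step:
Generation 0 (given above): 35 live cells
Generation 1: 51 live cells
(generation 1 grid is the final answer)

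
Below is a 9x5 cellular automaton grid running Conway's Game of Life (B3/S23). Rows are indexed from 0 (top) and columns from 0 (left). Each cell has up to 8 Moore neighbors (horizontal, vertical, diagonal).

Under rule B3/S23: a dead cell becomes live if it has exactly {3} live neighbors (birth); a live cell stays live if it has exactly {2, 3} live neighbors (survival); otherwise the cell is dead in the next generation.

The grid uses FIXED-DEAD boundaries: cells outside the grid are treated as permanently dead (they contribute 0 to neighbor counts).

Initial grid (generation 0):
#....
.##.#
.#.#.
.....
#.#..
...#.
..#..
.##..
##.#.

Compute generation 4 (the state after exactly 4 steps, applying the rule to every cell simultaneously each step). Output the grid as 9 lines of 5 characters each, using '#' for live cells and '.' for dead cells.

Answer: #.#..
.....
#..#.
.#.##
.#...
#....
#...#
...#.
##...

Derivation:
Simulating step by step:
Generation 0 (given above): 15 live cells
Generation 1: 19 live cells
.#...
####.
.#.#.
.##..
.....
.###.
.###.
#..#.
##...
Generation 2: 16 live cells
##...
#..#.
...#.
.##..
...#.
.#.#.
#...#
#..#.
##...
Generation 3: 22 live cells
##...
###..
.#.#.
..##.
.#.#.
..###
#####
#....
##...
Generation 4: 14 live cells
(generation 4 grid is the final answer)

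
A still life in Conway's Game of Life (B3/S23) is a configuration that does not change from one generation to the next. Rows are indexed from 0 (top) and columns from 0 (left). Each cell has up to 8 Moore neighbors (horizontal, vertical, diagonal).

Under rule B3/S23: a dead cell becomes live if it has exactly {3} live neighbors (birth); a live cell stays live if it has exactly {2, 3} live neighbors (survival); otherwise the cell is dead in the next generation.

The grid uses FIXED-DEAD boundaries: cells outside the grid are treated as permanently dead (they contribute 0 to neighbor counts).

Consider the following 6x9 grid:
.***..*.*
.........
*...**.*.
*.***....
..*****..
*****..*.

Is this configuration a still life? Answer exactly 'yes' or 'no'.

Compute generation 1 and compare to generation 0 (given above):
Generation 1:
..*......
.*******.
.*..**...
..*......
*.....*..
.*....*..
Cell (0,1) differs: gen0=1 vs gen1=0 -> NOT a still life.

Answer: no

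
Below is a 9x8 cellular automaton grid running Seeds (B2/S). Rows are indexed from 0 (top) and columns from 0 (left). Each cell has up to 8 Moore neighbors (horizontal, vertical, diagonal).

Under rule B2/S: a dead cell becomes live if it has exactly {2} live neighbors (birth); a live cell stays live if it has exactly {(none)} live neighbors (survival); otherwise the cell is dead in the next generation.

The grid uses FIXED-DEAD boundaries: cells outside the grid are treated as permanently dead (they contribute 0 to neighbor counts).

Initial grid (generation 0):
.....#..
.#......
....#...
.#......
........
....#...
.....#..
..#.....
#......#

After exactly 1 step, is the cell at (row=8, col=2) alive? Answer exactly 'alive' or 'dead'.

Answer: dead

Derivation:
Simulating step by step:
Generation 0 (given above): 9 live cells
Generation 1: 11 live cells
........
....##..
###.....
........
........
.....#..
...##...
.#....#.
.#......

Cell (8,2) at generation 1: 0 -> dead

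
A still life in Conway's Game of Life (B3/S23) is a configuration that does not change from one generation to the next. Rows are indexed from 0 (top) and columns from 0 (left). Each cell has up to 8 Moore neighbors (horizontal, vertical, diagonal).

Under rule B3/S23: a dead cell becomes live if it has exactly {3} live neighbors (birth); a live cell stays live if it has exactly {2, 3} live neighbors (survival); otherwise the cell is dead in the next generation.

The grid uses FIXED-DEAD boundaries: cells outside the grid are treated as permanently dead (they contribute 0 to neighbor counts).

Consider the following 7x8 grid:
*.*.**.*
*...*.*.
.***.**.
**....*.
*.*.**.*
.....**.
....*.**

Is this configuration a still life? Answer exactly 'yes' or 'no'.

Compute generation 1 and compare to generation 0 (given above):
Generation 1:
.*.****.
*......*
..***.**
*......*
*...*..*
...*....
......**
Cell (0,0) differs: gen0=1 vs gen1=0 -> NOT a still life.

Answer: no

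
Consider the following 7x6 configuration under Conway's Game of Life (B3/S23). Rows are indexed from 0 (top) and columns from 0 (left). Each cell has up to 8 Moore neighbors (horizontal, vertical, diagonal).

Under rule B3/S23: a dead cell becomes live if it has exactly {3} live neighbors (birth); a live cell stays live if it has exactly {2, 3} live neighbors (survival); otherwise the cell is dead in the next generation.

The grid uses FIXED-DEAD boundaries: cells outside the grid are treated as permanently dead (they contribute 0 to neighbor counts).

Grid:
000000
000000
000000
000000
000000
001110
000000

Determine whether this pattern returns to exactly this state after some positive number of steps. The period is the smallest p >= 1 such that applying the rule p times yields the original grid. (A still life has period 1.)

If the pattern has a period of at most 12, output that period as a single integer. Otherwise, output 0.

Answer: 2

Derivation:
Simulating and comparing each generation to the original:
Gen 0 (original, given above): 3 live cells
Gen 1: 3 live cells, differs from original
Gen 2: 3 live cells, MATCHES original -> period = 2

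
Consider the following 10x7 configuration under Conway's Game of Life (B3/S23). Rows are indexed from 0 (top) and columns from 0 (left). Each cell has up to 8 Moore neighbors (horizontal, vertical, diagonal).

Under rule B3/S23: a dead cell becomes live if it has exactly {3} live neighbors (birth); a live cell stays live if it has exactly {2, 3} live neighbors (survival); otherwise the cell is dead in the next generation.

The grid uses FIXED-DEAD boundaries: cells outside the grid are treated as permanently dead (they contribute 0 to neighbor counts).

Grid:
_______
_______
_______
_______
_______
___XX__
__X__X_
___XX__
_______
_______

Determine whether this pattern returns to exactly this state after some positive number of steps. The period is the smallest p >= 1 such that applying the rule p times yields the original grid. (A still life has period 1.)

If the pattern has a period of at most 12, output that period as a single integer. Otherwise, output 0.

Answer: 1

Derivation:
Simulating and comparing each generation to the original:
Gen 0 (original, given above): 6 live cells
Gen 1: 6 live cells, MATCHES original -> period = 1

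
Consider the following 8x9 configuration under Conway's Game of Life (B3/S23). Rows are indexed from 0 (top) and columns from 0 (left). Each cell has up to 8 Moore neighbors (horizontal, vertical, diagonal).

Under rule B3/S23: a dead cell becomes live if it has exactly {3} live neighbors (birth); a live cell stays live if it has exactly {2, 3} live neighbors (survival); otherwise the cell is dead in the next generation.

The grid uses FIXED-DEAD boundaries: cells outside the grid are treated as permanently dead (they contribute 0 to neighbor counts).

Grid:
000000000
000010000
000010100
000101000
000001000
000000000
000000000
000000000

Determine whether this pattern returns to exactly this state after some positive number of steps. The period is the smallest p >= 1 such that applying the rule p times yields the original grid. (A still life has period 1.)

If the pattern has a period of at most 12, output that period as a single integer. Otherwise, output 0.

Answer: 2

Derivation:
Simulating and comparing each generation to the original:
Gen 0 (original, given above): 6 live cells
Gen 1: 6 live cells, differs from original
Gen 2: 6 live cells, MATCHES original -> period = 2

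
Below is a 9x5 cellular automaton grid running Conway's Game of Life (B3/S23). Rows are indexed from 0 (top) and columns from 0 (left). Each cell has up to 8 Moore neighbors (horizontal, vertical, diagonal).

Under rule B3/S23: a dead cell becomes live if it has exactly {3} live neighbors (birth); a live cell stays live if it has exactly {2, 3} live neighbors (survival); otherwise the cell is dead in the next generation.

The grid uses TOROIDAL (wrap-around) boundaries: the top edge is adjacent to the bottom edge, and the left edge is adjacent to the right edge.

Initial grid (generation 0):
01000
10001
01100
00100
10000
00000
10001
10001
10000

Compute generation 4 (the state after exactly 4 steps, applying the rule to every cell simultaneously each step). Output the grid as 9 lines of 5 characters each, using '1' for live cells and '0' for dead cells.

Answer: 00101
00000
00001
00000
10100
00000
01111
01011
00001

Derivation:
Simulating step by step:
Generation 0 (given above): 12 live cells
Generation 1: 17 live cells
01001
10100
11110
00100
00000
10001
10001
01000
11001
Generation 2: 16 live cells
00111
00000
10011
00110
00000
10001
01001
01000
01101
Generation 3: 21 live cells
11101
10100
00111
00110
00011
10001
01001
01010
01001
Generation 4: 13 live cells
(generation 4 grid is the final answer)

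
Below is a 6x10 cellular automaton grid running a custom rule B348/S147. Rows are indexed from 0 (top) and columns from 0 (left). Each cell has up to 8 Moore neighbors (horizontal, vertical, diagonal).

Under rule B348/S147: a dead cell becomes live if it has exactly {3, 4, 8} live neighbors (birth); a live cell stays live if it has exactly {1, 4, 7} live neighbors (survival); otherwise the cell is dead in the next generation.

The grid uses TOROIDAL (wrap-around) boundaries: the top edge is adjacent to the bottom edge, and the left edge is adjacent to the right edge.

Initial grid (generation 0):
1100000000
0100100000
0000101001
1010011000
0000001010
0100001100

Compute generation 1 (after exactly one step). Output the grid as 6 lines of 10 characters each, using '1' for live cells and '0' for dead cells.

Simulating step by step:
Generation 0 (given above): 16 live cells
Generation 1: 17 live cells
(generation 1 grid is the final answer)

Answer: 0010000000
1000110000
1101000001
1000010101
0100011010
1000000000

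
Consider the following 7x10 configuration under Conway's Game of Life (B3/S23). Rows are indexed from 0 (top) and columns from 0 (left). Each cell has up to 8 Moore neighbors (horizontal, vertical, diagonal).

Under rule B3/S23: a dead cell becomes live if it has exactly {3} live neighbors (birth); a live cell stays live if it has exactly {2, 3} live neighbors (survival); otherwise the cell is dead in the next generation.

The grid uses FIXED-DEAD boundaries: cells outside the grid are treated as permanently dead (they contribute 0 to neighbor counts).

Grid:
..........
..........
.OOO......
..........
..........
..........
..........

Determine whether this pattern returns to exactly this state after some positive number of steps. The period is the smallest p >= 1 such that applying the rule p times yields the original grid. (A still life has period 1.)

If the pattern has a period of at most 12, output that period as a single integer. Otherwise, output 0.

Simulating and comparing each generation to the original:
Gen 0 (original, given above): 3 live cells
Gen 1: 3 live cells, differs from original
Gen 2: 3 live cells, MATCHES original -> period = 2

Answer: 2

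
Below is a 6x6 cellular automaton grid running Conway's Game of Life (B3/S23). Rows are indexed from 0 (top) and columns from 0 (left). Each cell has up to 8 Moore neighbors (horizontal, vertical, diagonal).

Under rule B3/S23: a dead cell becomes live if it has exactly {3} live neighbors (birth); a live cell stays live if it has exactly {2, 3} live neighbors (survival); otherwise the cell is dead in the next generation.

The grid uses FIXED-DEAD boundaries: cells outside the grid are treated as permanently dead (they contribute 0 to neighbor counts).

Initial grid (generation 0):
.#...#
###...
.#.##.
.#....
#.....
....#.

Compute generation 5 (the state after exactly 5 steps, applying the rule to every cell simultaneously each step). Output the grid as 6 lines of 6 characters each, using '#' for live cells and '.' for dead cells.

Simulating step by step:
Generation 0 (given above): 11 live cells
Generation 1: 10 live cells
###...
#..##.
...#..
###...
......
......
Generation 2: 13 live cells
####..
#..##.
#..##.
.##...
.#....
......
Generation 3: 14 live cells
#####.
#.....
#...#.
####..
.##...
......
Generation 4: 14 live cells
####..
#.#.#.
#.##..
#..#..
#..#..
......
Generation 5: 11 live cells
(generation 5 grid is the final answer)

Answer: #.##..
#...#.
#.#.#.
#..##.
......
......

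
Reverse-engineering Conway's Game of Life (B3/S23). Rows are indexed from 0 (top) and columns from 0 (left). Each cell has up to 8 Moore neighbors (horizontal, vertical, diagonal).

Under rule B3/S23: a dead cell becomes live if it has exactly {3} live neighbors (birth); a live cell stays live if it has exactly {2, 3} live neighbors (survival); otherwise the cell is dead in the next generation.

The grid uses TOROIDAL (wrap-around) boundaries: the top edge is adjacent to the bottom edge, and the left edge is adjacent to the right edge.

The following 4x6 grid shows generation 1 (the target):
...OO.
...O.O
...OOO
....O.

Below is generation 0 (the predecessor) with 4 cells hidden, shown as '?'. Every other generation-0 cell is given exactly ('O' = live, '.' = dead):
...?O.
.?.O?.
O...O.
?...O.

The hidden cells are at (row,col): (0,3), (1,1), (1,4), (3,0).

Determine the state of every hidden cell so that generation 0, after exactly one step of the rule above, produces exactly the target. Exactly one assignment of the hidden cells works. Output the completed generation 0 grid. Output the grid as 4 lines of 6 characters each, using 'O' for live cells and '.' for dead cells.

Hidden generation-0 cells (in order): (0,3), (1,1), (1,4), (3,0).
A hidden cell only influences target cells in its own 3x3 neighborhood. Try each of the 2^4 = 16 assignments, step the completed generation 0 forward once under B3/S23, and compare with the target:
  (0,3)=. (1,1)=. (1,4)=. (3,0)=. -> step gives (1,4)='O' but target has '.' -> reject
  (0,3)=. (1,1)=. (1,4)=. (3,0)=O -> step gives (0,5)='O' but target has '.' -> reject
  (0,3)=. (1,1)=. (1,4)=O (3,0)=. -> step gives (0,3)='.' but target has 'O' -> reject
  (0,3)=. (1,1)=. (1,4)=O (3,0)=O -> step gives (0,3)='.' but target has 'O' -> reject
  (0,3)=. (1,1)=O (1,4)=. (3,0)=. -> step gives (1,4)='O' but target has '.' -> reject
  (0,3)=. (1,1)=O (1,4)=. (3,0)=O -> step gives (0,5)='O' but target has '.' -> reject
  (0,3)=. (1,1)=O (1,4)=O (3,0)=. -> step gives (0,3)='.' but target has 'O' -> reject
  (0,3)=. (1,1)=O (1,4)=O (3,0)=O -> step gives (0,3)='.' but target has 'O' -> reject
  (0,3)=O (1,1)=. (1,4)=. (3,0)=. -> step reproduces the target at every cell -> ACCEPT
  (0,3)=O (1,1)=. (1,4)=. (3,0)=O -> step gives (0,5)='O' but target has '.' -> reject
  (0,3)=O (1,1)=. (1,4)=O (3,0)=. -> step gives (0,3)='.' but target has 'O' -> reject
  (0,3)=O (1,1)=. (1,4)=O (3,0)=O -> step gives (0,3)='.' but target has 'O' -> reject
  (0,3)=O (1,1)=O (1,4)=. (3,0)=. -> step gives (0,2)='O' but target has '.' -> reject
  (0,3)=O (1,1)=O (1,4)=. (3,0)=O -> step gives (0,2)='O' but target has '.' -> reject
  (0,3)=O (1,1)=O (1,4)=O (3,0)=. -> step gives (0,2)='O' but target has '.' -> reject
  (0,3)=O (1,1)=O (1,4)=O (3,0)=O -> step gives (0,2)='O' but target has '.' -> reject
Unique solution: (0,3)=live, (1,1)=dead, (1,4)=dead, (3,0)=dead.
Check: live-neighbor counts of every cell in the completed generation 0:
002332
112343
011323
111434
Applying B3/S23 to generation 0 with these counts gives:
...OO.
...O.O
...OOO
....O.
which matches the target exactly.

Answer: ...OO.
...O..
O...O.
....O.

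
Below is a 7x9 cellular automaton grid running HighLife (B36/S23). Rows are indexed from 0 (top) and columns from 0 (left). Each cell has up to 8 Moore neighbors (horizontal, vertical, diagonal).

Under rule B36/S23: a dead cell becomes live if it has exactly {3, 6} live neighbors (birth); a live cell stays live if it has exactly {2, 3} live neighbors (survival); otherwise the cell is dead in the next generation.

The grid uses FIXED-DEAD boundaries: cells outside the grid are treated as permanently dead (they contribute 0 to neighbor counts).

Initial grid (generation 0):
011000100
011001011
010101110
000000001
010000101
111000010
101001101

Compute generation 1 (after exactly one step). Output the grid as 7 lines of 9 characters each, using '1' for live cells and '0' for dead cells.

Answer: 011000110
100111101
010011000
001001001
111000001
101001001
101000110

Derivation:
Simulating step by step:
Generation 0 (given above): 26 live cells
Generation 1: 28 live cells
(generation 1 grid is the final answer)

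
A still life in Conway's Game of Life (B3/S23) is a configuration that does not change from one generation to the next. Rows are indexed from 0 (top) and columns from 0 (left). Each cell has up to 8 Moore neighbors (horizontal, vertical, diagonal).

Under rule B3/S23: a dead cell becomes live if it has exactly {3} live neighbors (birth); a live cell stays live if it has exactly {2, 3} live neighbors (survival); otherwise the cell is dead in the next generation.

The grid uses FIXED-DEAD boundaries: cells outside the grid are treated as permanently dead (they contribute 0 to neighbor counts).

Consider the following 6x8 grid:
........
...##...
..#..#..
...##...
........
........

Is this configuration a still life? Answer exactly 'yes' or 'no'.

Answer: yes

Derivation:
Compute generation 1 and compare to generation 0 (given above):
Generation 1:
........
...##...
..#..#..
...##...
........
........
The grids are IDENTICAL -> still life.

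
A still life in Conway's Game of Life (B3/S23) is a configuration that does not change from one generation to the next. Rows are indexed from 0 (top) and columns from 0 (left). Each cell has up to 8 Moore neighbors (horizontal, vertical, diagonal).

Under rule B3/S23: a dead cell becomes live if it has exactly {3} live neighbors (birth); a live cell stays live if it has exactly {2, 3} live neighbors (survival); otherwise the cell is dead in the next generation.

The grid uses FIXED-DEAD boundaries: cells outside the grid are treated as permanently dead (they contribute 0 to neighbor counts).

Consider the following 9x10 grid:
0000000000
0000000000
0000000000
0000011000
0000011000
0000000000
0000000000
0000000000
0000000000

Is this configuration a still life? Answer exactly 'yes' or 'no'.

Compute generation 1 and compare to generation 0 (given above):
Generation 1:
0000000000
0000000000
0000000000
0000011000
0000011000
0000000000
0000000000
0000000000
0000000000
The grids are IDENTICAL -> still life.

Answer: yes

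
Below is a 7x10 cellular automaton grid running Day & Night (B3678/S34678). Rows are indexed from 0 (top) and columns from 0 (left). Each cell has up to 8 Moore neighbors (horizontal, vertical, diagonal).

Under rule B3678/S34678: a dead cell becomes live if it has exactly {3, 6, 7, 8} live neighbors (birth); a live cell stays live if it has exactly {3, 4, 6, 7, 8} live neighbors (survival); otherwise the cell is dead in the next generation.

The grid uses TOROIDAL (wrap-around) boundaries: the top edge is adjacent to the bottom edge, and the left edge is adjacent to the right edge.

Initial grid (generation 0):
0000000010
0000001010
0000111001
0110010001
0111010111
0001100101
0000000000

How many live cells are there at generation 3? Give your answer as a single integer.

Answer: 22

Derivation:
Simulating step by step:
Generation 0 (given above): 22 live cells
Generation 1: 20 live cells
0000000100
0000000001
1000011110
0110010101
0101000001
1001101000
0000000010
Generation 2: 19 live cells
0000000010
0000000000
1100001110
0110100101
0101011010
0010000001
0000000100
Generation 3: 22 live cells
0000000000
0000000011
1110000111
0111000001
0101100111
0000001110
0000000010
Population at generation 3: 22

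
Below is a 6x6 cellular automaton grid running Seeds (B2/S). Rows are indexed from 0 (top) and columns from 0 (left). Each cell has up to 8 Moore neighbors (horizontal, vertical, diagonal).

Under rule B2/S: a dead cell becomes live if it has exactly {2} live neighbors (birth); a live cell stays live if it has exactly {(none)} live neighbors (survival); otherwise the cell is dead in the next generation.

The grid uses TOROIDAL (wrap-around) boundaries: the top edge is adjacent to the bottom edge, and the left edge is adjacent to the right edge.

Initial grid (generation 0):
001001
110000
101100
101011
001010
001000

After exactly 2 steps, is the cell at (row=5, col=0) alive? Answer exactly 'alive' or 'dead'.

Answer: alive

Derivation:
Simulating step by step:
Generation 0 (given above): 14 live cells
Generation 1: 5 live cells
000100
000010
000000
000000
100000
000011
Generation 2: 4 live cells
000000
000100
000000
000000
000010
100100

Cell (5,0) at generation 2: 1 -> alive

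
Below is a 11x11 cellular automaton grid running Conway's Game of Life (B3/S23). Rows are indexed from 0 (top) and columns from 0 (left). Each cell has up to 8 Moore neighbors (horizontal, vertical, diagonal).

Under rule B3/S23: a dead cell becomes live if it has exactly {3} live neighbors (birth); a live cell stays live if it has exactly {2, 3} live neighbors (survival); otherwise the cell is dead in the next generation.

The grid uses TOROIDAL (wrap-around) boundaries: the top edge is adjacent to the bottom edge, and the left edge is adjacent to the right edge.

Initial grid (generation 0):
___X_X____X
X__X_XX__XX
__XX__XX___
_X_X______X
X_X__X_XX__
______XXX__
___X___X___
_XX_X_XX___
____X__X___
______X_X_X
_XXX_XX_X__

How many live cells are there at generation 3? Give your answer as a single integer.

Answer: 46

Derivation:
Simulating step by step:
Generation 0 (given above): 42 live cells
Generation 1: 48 live cells
_X_X___X__X
X__X_X_X_XX
_X_X_XXX_X_
XX_XX___X__
XXX_____XX_
___________
__XX_X_____
__X_XXXXX__
___X____X__
__XXX_X_XX_
X_XX_XX____
Generation 2: 46 live cells
_X_X_X_XXX_
_X_X_X_X_X_
_X_X_X_X_X_
___XXXX____
X_XX____XXX
___X_______
__XX_X_X___
__X__XXXX__
___________
_X____X_XX_
X____XX_XXX
Generation 3: 46 live cells
_X___X_____
XX_X_X_X_XX
___X___X___
XX___XXX___
__X__X___XX
_X______XXX
__XX_X_XX__
__XXXX_XX__
_____X___X_
X____XX_X__
XXX_XX_____
Population at generation 3: 46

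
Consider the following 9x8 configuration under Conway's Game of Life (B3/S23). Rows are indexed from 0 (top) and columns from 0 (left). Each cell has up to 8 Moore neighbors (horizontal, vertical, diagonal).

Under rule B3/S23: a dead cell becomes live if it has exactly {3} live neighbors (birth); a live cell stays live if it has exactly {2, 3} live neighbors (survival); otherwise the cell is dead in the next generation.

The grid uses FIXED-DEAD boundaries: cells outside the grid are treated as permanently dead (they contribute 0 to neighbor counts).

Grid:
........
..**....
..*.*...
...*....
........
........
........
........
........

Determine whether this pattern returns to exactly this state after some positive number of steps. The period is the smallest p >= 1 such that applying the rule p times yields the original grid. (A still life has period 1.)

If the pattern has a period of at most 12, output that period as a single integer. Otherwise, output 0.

Simulating and comparing each generation to the original:
Gen 0 (original, given above): 5 live cells
Gen 1: 5 live cells, MATCHES original -> period = 1

Answer: 1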